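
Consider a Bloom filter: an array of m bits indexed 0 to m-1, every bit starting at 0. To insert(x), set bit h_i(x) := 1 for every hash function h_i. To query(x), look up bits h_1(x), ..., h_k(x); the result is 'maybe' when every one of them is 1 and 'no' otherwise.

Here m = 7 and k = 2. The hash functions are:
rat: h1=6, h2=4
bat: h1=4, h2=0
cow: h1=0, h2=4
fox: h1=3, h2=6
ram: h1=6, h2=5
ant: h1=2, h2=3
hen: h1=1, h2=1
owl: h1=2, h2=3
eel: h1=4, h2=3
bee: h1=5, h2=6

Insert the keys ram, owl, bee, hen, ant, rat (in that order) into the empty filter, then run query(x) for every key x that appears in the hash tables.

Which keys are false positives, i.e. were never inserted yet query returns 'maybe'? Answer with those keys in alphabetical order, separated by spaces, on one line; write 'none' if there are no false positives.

Start: bits=0000000
After insert 'ram': sets bits 5 6 -> bits=0000011
After insert 'owl': sets bits 2 3 -> bits=0011011
After insert 'bee': sets bits 5 6 -> bits=0011011
After insert 'hen': sets bits 1 -> bits=0111011
After insert 'ant': sets bits 2 3 -> bits=0111011
After insert 'rat': sets bits 4 6 -> bits=0111111
Not inserted: bat cow eel fox — query each against bits=0111111:
query bat: checks bit0=0, bit4=1 (has a 0) -> no => not a false positive
query cow: checks bit0=0, bit4=1 (has a 0) -> no => not a false positive
query eel: checks bit3=1, bit4=1 (all 1) -> maybe => FALSE POSITIVE
query fox: checks bit3=1, bit6=1 (all 1) -> maybe => FALSE POSITIVE
False positives (alphabetical): eel fox

Answer: eel fox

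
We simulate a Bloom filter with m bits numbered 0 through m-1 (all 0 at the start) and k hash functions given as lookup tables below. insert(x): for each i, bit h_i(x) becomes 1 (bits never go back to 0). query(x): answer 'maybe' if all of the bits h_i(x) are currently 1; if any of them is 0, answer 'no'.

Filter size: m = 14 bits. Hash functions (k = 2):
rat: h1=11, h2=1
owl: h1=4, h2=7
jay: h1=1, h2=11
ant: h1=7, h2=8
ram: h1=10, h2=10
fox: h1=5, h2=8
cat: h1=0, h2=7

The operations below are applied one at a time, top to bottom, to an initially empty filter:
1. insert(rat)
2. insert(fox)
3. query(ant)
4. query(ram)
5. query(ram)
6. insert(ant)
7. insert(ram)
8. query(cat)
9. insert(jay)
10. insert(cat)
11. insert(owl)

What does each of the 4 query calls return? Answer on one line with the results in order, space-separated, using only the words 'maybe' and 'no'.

Answer: no no no no

Derivation:
Start: bits=00000000000000
Op 1: insert rat -> sets bits 1 11 -> bits=01000000000100
Op 2: insert fox -> sets bits 5 8 -> bits=01000100100100
Op 3: query ant -> checks bit7=0, bit8=1 (has a 0) -> no
Op 4: query ram -> checks bit10=0 (has a 0) -> no
Op 5: query ram -> checks bit10=0 (has a 0) -> no
Op 6: insert ant -> sets bits 7 8 -> bits=01000101100100
Op 7: insert ram -> sets bits 10 -> bits=01000101101100
Op 8: query cat -> checks bit0=0, bit7=1 (has a 0) -> no
Op 9: insert jay -> sets bits 1 11 -> bits=01000101101100
Op 10: insert cat -> sets bits 0 7 -> bits=11000101101100
Op 11: insert owl -> sets bits 4 7 -> bits=11001101101100
Query results in order: no no no no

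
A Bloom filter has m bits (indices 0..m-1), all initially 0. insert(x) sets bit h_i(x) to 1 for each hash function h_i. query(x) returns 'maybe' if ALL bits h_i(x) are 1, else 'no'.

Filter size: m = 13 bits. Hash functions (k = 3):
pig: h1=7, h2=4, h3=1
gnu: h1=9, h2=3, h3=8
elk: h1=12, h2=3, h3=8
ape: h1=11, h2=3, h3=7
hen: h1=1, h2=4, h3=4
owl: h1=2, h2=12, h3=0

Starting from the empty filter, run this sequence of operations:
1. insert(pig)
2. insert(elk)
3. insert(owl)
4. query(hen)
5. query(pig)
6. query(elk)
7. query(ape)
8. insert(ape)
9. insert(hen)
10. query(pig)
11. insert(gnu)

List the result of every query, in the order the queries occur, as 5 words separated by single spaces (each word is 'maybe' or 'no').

Answer: maybe maybe maybe no maybe

Derivation:
Start: bits=0000000000000
Op 1: insert pig -> sets bits 1 4 7 -> bits=0100100100000
Op 2: insert elk -> sets bits 3 8 12 -> bits=0101100110001
Op 3: insert owl -> sets bits 0 2 12 -> bits=1111100110001
Op 4: query hen -> checks bit1=1, bit4=1 (all 1) -> maybe
Op 5: query pig -> checks bit1=1, bit4=1, bit7=1 (all 1) -> maybe
Op 6: query elk -> checks bit3=1, bit8=1, bit12=1 (all 1) -> maybe
Op 7: query ape -> checks bit3=1, bit7=1, bit11=0 (has a 0) -> no
Op 8: insert ape -> sets bits 3 7 11 -> bits=1111100110011
Op 9: insert hen -> sets bits 1 4 -> bits=1111100110011
Op 10: query pig -> checks bit1=1, bit4=1, bit7=1 (all 1) -> maybe
Op 11: insert gnu -> sets bits 3 8 9 -> bits=1111100111011
Query results in order: maybe maybe maybe no maybe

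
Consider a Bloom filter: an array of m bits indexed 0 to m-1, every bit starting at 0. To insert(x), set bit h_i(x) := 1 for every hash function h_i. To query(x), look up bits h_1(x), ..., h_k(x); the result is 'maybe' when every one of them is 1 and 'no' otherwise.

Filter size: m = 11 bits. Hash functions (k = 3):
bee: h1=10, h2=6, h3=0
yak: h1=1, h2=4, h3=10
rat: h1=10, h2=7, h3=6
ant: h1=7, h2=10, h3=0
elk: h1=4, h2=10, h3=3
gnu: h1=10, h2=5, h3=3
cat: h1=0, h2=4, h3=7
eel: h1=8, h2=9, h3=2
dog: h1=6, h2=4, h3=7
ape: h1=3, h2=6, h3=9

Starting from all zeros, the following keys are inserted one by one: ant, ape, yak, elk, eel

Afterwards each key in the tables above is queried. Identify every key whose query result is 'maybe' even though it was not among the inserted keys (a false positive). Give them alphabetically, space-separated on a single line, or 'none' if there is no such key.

Start: bits=00000000000
After insert 'ant': sets bits 0 7 10 -> bits=10000001001
After insert 'ape': sets bits 3 6 9 -> bits=10010011011
After insert 'yak': sets bits 1 4 10 -> bits=11011011011
After insert 'elk': sets bits 3 4 10 -> bits=11011011011
After insert 'eel': sets bits 2 8 9 -> bits=11111011111
Not inserted: bee cat dog gnu rat — query each against bits=11111011111:
query bee: checks bit0=1, bit6=1, bit10=1 (all 1) -> maybe => FALSE POSITIVE
query cat: checks bit0=1, bit4=1, bit7=1 (all 1) -> maybe => FALSE POSITIVE
query dog: checks bit4=1, bit6=1, bit7=1 (all 1) -> maybe => FALSE POSITIVE
query gnu: checks bit3=1, bit5=0, bit10=1 (has a 0) -> no => not a false positive
query rat: checks bit6=1, bit7=1, bit10=1 (all 1) -> maybe => FALSE POSITIVE
False positives (alphabetical): bee cat dog rat

Answer: bee cat dog rat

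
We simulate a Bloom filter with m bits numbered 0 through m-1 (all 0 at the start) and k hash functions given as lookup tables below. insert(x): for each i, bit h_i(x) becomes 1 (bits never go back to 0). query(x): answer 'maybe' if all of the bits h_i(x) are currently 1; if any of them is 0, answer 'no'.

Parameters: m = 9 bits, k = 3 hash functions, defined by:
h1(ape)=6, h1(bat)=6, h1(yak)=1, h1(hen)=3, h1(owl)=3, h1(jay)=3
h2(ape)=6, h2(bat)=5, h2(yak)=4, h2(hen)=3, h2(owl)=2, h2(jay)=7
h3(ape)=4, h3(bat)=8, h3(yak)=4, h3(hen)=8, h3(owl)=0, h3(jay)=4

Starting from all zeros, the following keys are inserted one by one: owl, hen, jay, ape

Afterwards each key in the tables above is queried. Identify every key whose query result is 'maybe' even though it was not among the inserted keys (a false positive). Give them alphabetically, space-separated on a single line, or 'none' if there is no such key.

Start: bits=000000000
After insert 'owl': sets bits 0 2 3 -> bits=101100000
After insert 'hen': sets bits 3 8 -> bits=101100001
After insert 'jay': sets bits 3 4 7 -> bits=101110011
After insert 'ape': sets bits 4 6 -> bits=101110111
Not inserted: bat yak — query each against bits=101110111:
query bat: checks bit5=0, bit6=1, bit8=1 (has a 0) -> no => not a false positive
query yak: checks bit1=0, bit4=1 (has a 0) -> no => not a false positive
False positives (alphabetical): none

Answer: none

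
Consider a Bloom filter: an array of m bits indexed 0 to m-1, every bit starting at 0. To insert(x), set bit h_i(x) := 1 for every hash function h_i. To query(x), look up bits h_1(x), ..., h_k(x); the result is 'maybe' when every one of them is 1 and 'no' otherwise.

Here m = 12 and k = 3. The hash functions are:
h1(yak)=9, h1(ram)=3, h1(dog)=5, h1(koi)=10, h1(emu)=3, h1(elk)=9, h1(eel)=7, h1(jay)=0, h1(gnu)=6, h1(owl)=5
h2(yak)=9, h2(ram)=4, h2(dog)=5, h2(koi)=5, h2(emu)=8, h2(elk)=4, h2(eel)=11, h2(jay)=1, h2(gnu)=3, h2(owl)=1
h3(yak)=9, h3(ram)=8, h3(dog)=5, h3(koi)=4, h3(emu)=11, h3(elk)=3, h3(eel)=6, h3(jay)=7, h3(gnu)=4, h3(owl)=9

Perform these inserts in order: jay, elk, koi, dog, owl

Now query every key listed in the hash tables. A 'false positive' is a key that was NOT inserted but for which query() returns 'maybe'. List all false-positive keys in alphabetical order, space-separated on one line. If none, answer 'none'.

Start: bits=000000000000
After insert 'jay': sets bits 0 1 7 -> bits=110000010000
After insert 'elk': sets bits 3 4 9 -> bits=110110010100
After insert 'koi': sets bits 4 5 10 -> bits=110111010110
After insert 'dog': sets bits 5 -> bits=110111010110
After insert 'owl': sets bits 1 5 9 -> bits=110111010110
Not inserted: eel emu gnu ram yak — query each against bits=110111010110:
query eel: checks bit6=0, bit7=1, bit11=0 (has a 0) -> no => not a false positive
query emu: checks bit3=1, bit8=0, bit11=0 (has a 0) -> no => not a false positive
query gnu: checks bit3=1, bit4=1, bit6=0 (has a 0) -> no => not a false positive
query ram: checks bit3=1, bit4=1, bit8=0 (has a 0) -> no => not a false positive
query yak: checks bit9=1 (all 1) -> maybe => FALSE POSITIVE
False positives (alphabetical): yak

Answer: yak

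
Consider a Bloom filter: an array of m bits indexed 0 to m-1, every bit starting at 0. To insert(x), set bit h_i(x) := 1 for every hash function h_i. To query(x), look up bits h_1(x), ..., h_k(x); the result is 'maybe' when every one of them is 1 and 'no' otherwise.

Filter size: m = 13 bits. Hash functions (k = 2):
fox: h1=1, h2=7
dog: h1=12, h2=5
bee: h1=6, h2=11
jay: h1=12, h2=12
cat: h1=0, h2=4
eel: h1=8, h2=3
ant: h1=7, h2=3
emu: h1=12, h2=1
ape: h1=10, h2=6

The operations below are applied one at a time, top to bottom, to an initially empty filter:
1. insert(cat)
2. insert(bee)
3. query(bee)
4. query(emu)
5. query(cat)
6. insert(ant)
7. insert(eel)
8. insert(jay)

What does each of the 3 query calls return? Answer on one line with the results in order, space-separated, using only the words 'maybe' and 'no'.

Answer: maybe no maybe

Derivation:
Start: bits=0000000000000
Op 1: insert cat -> sets bits 0 4 -> bits=1000100000000
Op 2: insert bee -> sets bits 6 11 -> bits=1000101000010
Op 3: query bee -> checks bit6=1, bit11=1 (all 1) -> maybe
Op 4: query emu -> checks bit1=0, bit12=0 (has a 0) -> no
Op 5: query cat -> checks bit0=1, bit4=1 (all 1) -> maybe
Op 6: insert ant -> sets bits 3 7 -> bits=1001101100010
Op 7: insert eel -> sets bits 3 8 -> bits=1001101110010
Op 8: insert jay -> sets bits 12 -> bits=1001101110011
Query results in order: maybe no maybe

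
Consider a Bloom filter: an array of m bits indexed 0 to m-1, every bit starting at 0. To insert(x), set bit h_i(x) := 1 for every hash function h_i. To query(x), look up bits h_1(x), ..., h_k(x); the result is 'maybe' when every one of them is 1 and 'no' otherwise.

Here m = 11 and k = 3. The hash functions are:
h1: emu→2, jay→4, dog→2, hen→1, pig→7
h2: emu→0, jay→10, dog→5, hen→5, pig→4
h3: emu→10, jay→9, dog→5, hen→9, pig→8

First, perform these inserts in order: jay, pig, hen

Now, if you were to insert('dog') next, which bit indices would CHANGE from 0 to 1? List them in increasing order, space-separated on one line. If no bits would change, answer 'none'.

Answer: 2

Derivation:
Start: bits=00000000000
After insert 'jay': sets bits 4 9 10 -> bits=00001000011
After insert 'pig': sets bits 4 7 8 -> bits=00001001111
After insert 'hen': sets bits 1 5 9 -> bits=01001101111
insert 'dog' would touch bits 2 5; currently bit2=0, bit5=1
Bits that are 0 among those (would change 0->1): 2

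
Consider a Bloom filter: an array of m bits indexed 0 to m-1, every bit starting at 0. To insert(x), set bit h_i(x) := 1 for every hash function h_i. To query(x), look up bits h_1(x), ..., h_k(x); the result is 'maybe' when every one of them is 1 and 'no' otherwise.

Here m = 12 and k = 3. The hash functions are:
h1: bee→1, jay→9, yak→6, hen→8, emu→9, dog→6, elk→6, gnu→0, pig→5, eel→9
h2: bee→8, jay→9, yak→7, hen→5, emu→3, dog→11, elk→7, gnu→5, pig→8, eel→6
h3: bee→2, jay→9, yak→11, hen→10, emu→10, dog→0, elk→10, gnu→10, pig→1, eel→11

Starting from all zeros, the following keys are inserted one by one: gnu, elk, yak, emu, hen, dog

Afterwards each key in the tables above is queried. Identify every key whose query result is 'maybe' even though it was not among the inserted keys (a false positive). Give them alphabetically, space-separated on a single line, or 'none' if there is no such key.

Start: bits=000000000000
After insert 'gnu': sets bits 0 5 10 -> bits=100001000010
After insert 'elk': sets bits 6 7 10 -> bits=100001110010
After insert 'yak': sets bits 6 7 11 -> bits=100001110011
After insert 'emu': sets bits 3 9 10 -> bits=100101110111
After insert 'hen': sets bits 5 8 10 -> bits=100101111111
After insert 'dog': sets bits 0 6 11 -> bits=100101111111
Not inserted: bee eel jay pig — query each against bits=100101111111:
query bee: checks bit1=0, bit2=0, bit8=1 (has a 0) -> no => not a false positive
query eel: checks bit6=1, bit9=1, bit11=1 (all 1) -> maybe => FALSE POSITIVE
query jay: checks bit9=1 (all 1) -> maybe => FALSE POSITIVE
query pig: checks bit1=0, bit5=1, bit8=1 (has a 0) -> no => not a false positive
False positives (alphabetical): eel jay

Answer: eel jay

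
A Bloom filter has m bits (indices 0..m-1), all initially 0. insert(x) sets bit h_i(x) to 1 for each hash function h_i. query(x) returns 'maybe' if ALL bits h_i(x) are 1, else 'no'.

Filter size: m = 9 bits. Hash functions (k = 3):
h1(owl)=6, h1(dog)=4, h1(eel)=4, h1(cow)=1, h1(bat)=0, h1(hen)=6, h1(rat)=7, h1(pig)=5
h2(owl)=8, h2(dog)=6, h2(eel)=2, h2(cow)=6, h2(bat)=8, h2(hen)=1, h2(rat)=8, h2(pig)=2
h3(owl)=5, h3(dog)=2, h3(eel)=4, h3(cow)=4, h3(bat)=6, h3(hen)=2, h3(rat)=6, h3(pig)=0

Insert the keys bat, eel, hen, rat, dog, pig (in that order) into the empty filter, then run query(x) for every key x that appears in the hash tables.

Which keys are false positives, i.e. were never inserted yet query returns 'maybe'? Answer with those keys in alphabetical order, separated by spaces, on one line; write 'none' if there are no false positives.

Start: bits=000000000
After insert 'bat': sets bits 0 6 8 -> bits=100000101
After insert 'eel': sets bits 2 4 -> bits=101010101
After insert 'hen': sets bits 1 2 6 -> bits=111010101
After insert 'rat': sets bits 6 7 8 -> bits=111010111
After insert 'dog': sets bits 2 4 6 -> bits=111010111
After insert 'pig': sets bits 0 2 5 -> bits=111011111
Not inserted: cow owl — query each against bits=111011111:
query cow: checks bit1=1, bit4=1, bit6=1 (all 1) -> maybe => FALSE POSITIVE
query owl: checks bit5=1, bit6=1, bit8=1 (all 1) -> maybe => FALSE POSITIVE
False positives (alphabetical): cow owl

Answer: cow owl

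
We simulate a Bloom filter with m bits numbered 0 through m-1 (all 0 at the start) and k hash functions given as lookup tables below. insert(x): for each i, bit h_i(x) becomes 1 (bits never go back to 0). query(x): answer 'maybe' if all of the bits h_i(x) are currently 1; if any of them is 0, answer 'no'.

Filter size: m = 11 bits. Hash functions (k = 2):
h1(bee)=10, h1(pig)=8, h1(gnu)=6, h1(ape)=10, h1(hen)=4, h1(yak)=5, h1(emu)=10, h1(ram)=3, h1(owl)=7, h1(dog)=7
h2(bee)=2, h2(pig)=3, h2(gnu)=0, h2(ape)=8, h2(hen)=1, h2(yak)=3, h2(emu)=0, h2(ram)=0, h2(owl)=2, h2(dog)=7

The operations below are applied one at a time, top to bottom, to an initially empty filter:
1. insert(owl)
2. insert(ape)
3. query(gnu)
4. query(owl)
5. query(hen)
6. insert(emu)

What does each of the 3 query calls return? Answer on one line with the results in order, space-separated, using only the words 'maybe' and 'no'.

Start: bits=00000000000
Op 1: insert owl -> sets bits 2 7 -> bits=00100001000
Op 2: insert ape -> sets bits 8 10 -> bits=00100001101
Op 3: query gnu -> checks bit0=0, bit6=0 (has a 0) -> no
Op 4: query owl -> checks bit2=1, bit7=1 (all 1) -> maybe
Op 5: query hen -> checks bit1=0, bit4=0 (has a 0) -> no
Op 6: insert emu -> sets bits 0 10 -> bits=10100001101
Query results in order: no maybe no

Answer: no maybe no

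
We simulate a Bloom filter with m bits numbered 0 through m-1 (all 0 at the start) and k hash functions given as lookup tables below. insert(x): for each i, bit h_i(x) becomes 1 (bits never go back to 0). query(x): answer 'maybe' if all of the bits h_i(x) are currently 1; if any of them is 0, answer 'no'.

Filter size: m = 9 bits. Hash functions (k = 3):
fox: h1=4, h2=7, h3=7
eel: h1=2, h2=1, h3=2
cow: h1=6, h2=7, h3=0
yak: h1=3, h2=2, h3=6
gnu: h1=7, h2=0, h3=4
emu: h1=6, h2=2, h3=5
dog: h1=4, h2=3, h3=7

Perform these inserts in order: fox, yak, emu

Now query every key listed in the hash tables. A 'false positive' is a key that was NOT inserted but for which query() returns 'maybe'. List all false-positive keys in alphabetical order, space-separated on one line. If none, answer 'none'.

Start: bits=000000000
After insert 'fox': sets bits 4 7 -> bits=000010010
After insert 'yak': sets bits 2 3 6 -> bits=001110110
After insert 'emu': sets bits 2 5 6 -> bits=001111110
Not inserted: cow dog eel gnu — query each against bits=001111110:
query cow: checks bit0=0, bit6=1, bit7=1 (has a 0) -> no => not a false positive
query dog: checks bit3=1, bit4=1, bit7=1 (all 1) -> maybe => FALSE POSITIVE
query eel: checks bit1=0, bit2=1 (has a 0) -> no => not a false positive
query gnu: checks bit0=0, bit4=1, bit7=1 (has a 0) -> no => not a false positive
False positives (alphabetical): dog

Answer: dog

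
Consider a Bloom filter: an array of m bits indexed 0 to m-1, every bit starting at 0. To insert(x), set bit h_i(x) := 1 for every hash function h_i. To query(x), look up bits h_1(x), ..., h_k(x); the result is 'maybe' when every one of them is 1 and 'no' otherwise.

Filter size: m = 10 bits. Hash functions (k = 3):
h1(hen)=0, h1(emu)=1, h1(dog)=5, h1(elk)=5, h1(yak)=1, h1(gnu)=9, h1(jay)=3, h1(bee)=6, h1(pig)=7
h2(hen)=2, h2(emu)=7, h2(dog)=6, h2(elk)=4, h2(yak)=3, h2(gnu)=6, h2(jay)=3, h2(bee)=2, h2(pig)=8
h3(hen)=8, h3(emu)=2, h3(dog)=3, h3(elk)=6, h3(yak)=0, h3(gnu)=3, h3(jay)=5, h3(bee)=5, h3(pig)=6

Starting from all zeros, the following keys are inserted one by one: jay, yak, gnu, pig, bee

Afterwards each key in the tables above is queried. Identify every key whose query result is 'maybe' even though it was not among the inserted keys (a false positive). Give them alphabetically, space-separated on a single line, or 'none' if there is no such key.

Start: bits=0000000000
After insert 'jay': sets bits 3 5 -> bits=0001010000
After insert 'yak': sets bits 0 1 3 -> bits=1101010000
After insert 'gnu': sets bits 3 6 9 -> bits=1101011001
After insert 'pig': sets bits 6 7 8 -> bits=1101011111
After insert 'bee': sets bits 2 5 6 -> bits=1111011111
Not inserted: dog elk emu hen — query each against bits=1111011111:
query dog: checks bit3=1, bit5=1, bit6=1 (all 1) -> maybe => FALSE POSITIVE
query elk: checks bit4=0, bit5=1, bit6=1 (has a 0) -> no => not a false positive
query emu: checks bit1=1, bit2=1, bit7=1 (all 1) -> maybe => FALSE POSITIVE
query hen: checks bit0=1, bit2=1, bit8=1 (all 1) -> maybe => FALSE POSITIVE
False positives (alphabetical): dog emu hen

Answer: dog emu hen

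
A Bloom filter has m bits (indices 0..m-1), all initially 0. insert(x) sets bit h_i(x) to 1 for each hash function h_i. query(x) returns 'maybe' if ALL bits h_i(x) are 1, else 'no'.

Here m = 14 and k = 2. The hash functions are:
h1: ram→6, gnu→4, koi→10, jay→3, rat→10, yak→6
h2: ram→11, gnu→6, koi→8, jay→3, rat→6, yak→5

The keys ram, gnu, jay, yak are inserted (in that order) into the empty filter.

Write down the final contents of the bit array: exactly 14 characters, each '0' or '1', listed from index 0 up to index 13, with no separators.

Answer: 00011110000100

Derivation:
Start: bits=00000000000000
After insert 'ram': sets bits 6 11 -> bits=00000010000100
After insert 'gnu': sets bits 4 6 -> bits=00001010000100
After insert 'jay': sets bits 3 -> bits=00011010000100
After insert 'yak': sets bits 5 6 -> bits=00011110000100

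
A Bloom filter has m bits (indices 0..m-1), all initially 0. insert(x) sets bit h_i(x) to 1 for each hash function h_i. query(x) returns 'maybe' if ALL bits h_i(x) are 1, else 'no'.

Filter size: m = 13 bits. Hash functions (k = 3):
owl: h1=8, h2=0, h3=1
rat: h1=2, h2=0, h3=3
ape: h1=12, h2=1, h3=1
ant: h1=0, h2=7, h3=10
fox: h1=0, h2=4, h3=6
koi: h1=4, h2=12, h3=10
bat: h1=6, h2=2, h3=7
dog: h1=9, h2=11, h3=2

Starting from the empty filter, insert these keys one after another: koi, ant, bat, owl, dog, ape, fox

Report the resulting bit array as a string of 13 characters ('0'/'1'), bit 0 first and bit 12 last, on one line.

Answer: 1110101111111

Derivation:
Start: bits=0000000000000
After insert 'koi': sets bits 4 10 12 -> bits=0000100000101
After insert 'ant': sets bits 0 7 10 -> bits=1000100100101
After insert 'bat': sets bits 2 6 7 -> bits=1010101100101
After insert 'owl': sets bits 0 1 8 -> bits=1110101110101
After insert 'dog': sets bits 2 9 11 -> bits=1110101111111
After insert 'ape': sets bits 1 12 -> bits=1110101111111
After insert 'fox': sets bits 0 4 6 -> bits=1110101111111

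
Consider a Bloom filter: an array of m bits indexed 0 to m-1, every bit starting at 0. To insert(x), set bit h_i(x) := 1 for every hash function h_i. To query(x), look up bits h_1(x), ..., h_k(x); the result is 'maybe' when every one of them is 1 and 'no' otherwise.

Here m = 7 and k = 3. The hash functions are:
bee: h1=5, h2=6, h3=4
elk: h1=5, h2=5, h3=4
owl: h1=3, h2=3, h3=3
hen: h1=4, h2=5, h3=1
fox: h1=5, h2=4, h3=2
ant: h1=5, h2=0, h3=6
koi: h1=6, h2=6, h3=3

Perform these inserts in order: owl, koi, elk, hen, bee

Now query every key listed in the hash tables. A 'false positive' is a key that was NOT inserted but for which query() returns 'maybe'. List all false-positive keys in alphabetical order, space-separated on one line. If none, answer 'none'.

Start: bits=0000000
After insert 'owl': sets bits 3 -> bits=0001000
After insert 'koi': sets bits 3 6 -> bits=0001001
After insert 'elk': sets bits 4 5 -> bits=0001111
After insert 'hen': sets bits 1 4 5 -> bits=0101111
After insert 'bee': sets bits 4 5 6 -> bits=0101111
Not inserted: ant fox — query each against bits=0101111:
query ant: checks bit0=0, bit5=1, bit6=1 (has a 0) -> no => not a false positive
query fox: checks bit2=0, bit4=1, bit5=1 (has a 0) -> no => not a false positive
False positives (alphabetical): none

Answer: none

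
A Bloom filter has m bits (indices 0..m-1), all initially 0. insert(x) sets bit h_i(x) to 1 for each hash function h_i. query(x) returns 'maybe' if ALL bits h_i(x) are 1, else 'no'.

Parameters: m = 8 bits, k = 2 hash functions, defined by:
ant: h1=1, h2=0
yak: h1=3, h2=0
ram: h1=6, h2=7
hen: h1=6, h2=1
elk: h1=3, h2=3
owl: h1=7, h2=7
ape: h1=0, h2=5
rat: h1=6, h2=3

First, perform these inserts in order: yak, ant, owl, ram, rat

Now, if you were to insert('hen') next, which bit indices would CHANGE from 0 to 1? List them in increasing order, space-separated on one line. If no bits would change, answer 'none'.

Answer: none

Derivation:
Start: bits=00000000
After insert 'yak': sets bits 0 3 -> bits=10010000
After insert 'ant': sets bits 0 1 -> bits=11010000
After insert 'owl': sets bits 7 -> bits=11010001
After insert 'ram': sets bits 6 7 -> bits=11010011
After insert 'rat': sets bits 3 6 -> bits=11010011
insert 'hen' would touch bits 1 6; currently bit1=1, bit6=1
Bits that are 0 among those (would change 0->1): none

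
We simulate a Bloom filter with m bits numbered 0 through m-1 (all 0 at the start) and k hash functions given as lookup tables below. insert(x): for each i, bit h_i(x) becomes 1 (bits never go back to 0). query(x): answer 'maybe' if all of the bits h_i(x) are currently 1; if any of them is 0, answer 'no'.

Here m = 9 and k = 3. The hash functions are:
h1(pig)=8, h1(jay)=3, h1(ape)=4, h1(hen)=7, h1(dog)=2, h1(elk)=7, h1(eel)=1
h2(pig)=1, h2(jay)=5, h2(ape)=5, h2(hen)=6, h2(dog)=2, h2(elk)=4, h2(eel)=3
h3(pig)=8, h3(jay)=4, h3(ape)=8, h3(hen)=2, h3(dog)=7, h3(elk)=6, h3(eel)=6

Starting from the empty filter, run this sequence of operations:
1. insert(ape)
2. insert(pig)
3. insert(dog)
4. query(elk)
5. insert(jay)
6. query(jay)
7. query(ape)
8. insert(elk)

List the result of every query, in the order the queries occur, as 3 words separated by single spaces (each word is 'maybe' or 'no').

Start: bits=000000000
Op 1: insert ape -> sets bits 4 5 8 -> bits=000011001
Op 2: insert pig -> sets bits 1 8 -> bits=010011001
Op 3: insert dog -> sets bits 2 7 -> bits=011011011
Op 4: query elk -> checks bit4=1, bit6=0, bit7=1 (has a 0) -> no
Op 5: insert jay -> sets bits 3 4 5 -> bits=011111011
Op 6: query jay -> checks bit3=1, bit4=1, bit5=1 (all 1) -> maybe
Op 7: query ape -> checks bit4=1, bit5=1, bit8=1 (all 1) -> maybe
Op 8: insert elk -> sets bits 4 6 7 -> bits=011111111
Query results in order: no maybe maybe

Answer: no maybe maybe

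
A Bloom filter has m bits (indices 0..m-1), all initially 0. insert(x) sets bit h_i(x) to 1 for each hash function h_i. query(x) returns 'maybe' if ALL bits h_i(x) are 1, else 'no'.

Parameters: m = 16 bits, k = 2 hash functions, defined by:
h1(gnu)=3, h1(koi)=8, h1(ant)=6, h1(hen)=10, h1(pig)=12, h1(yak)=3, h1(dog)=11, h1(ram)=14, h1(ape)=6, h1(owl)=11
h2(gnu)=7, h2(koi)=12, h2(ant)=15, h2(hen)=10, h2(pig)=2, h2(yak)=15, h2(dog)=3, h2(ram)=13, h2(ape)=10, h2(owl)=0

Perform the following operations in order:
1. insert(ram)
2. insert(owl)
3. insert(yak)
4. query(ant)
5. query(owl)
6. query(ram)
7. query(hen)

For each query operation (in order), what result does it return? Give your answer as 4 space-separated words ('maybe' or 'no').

Answer: no maybe maybe no

Derivation:
Start: bits=0000000000000000
Op 1: insert ram -> sets bits 13 14 -> bits=0000000000000110
Op 2: insert owl -> sets bits 0 11 -> bits=1000000000010110
Op 3: insert yak -> sets bits 3 15 -> bits=1001000000010111
Op 4: query ant -> checks bit6=0, bit15=1 (has a 0) -> no
Op 5: query owl -> checks bit0=1, bit11=1 (all 1) -> maybe
Op 6: query ram -> checks bit13=1, bit14=1 (all 1) -> maybe
Op 7: query hen -> checks bit10=0 (has a 0) -> no
Query results in order: no maybe maybe no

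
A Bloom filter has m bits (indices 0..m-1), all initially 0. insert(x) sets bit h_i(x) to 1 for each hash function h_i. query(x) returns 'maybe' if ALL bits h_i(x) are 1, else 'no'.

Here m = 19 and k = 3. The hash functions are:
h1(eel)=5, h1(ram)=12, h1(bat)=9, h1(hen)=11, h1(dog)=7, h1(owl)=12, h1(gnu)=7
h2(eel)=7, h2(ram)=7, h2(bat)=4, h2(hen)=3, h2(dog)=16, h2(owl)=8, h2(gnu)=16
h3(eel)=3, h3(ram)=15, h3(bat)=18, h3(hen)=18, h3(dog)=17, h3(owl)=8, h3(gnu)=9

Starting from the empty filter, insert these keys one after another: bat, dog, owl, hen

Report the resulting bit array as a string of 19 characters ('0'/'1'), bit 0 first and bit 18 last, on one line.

Start: bits=0000000000000000000
After insert 'bat': sets bits 4 9 18 -> bits=0000100001000000001
After insert 'dog': sets bits 7 16 17 -> bits=0000100101000000111
After insert 'owl': sets bits 8 12 -> bits=0000100111001000111
After insert 'hen': sets bits 3 11 18 -> bits=0001100111011000111

Answer: 0001100111011000111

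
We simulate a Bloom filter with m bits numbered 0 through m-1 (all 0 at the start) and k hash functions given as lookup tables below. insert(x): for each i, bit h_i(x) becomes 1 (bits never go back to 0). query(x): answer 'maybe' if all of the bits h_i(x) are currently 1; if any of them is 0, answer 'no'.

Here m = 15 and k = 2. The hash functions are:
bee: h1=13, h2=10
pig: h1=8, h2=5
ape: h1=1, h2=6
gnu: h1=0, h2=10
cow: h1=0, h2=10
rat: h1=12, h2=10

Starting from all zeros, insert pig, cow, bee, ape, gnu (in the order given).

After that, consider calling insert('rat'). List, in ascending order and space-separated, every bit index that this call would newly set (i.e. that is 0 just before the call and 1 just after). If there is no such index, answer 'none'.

Answer: 12

Derivation:
Start: bits=000000000000000
After insert 'pig': sets bits 5 8 -> bits=000001001000000
After insert 'cow': sets bits 0 10 -> bits=100001001010000
After insert 'bee': sets bits 10 13 -> bits=100001001010010
After insert 'ape': sets bits 1 6 -> bits=110001101010010
After insert 'gnu': sets bits 0 10 -> bits=110001101010010
insert 'rat' would touch bits 10 12; currently bit10=1, bit12=0
Bits that are 0 among those (would change 0->1): 12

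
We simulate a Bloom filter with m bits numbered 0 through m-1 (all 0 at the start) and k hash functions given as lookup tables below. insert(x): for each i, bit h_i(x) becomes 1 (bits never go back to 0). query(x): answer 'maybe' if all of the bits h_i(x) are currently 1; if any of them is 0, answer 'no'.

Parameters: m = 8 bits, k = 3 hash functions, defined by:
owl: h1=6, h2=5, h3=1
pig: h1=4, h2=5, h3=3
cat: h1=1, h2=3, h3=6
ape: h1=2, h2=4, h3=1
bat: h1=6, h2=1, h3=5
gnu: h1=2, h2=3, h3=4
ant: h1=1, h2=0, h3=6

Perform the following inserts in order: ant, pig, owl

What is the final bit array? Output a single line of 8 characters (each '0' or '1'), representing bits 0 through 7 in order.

Answer: 11011110

Derivation:
Start: bits=00000000
After insert 'ant': sets bits 0 1 6 -> bits=11000010
After insert 'pig': sets bits 3 4 5 -> bits=11011110
After insert 'owl': sets bits 1 5 6 -> bits=11011110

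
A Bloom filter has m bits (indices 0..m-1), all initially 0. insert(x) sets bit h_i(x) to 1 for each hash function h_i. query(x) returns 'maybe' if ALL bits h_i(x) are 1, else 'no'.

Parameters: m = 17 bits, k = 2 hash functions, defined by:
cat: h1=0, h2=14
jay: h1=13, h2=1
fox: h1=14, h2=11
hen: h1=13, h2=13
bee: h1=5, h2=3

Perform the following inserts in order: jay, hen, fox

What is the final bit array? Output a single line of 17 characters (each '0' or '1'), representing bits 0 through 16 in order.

Answer: 01000000000101100

Derivation:
Start: bits=00000000000000000
After insert 'jay': sets bits 1 13 -> bits=01000000000001000
After insert 'hen': sets bits 13 -> bits=01000000000001000
After insert 'fox': sets bits 11 14 -> bits=01000000000101100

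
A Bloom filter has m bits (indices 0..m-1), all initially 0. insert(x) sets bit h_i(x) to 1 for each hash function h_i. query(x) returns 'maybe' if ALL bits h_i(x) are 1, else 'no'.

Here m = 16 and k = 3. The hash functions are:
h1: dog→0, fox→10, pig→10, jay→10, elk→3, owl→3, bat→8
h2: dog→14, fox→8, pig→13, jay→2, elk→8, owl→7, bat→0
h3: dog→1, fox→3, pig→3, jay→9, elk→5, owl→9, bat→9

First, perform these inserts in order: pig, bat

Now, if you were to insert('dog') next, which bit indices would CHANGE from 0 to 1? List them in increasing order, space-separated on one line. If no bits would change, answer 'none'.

Start: bits=0000000000000000
After insert 'pig': sets bits 3 10 13 -> bits=0001000000100100
After insert 'bat': sets bits 0 8 9 -> bits=1001000011100100
insert 'dog' would touch bits 0 1 14; currently bit0=1, bit1=0, bit14=0
Bits that are 0 among those (would change 0->1): 1 14

Answer: 1 14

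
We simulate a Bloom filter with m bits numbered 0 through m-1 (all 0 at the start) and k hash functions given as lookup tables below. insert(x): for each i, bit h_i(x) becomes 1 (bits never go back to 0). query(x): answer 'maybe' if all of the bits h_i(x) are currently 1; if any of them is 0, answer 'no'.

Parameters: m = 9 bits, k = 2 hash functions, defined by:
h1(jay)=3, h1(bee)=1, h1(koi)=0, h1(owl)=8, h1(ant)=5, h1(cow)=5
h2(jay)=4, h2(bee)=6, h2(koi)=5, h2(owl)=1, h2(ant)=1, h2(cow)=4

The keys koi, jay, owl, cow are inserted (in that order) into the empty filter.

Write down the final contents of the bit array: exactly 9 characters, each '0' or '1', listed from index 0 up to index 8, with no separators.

Answer: 110111001

Derivation:
Start: bits=000000000
After insert 'koi': sets bits 0 5 -> bits=100001000
After insert 'jay': sets bits 3 4 -> bits=100111000
After insert 'owl': sets bits 1 8 -> bits=110111001
After insert 'cow': sets bits 4 5 -> bits=110111001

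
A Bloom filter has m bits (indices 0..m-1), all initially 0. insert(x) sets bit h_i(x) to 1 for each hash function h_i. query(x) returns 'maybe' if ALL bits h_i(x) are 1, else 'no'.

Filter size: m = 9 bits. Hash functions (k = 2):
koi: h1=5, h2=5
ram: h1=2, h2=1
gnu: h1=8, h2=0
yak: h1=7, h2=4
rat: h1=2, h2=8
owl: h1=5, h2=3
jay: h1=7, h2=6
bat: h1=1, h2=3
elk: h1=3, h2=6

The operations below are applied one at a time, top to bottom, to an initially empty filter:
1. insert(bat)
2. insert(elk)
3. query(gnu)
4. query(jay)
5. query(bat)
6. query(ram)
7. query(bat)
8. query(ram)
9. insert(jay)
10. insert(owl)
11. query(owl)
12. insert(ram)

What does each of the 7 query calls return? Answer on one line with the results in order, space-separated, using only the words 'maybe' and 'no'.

Answer: no no maybe no maybe no maybe

Derivation:
Start: bits=000000000
Op 1: insert bat -> sets bits 1 3 -> bits=010100000
Op 2: insert elk -> sets bits 3 6 -> bits=010100100
Op 3: query gnu -> checks bit0=0, bit8=0 (has a 0) -> no
Op 4: query jay -> checks bit6=1, bit7=0 (has a 0) -> no
Op 5: query bat -> checks bit1=1, bit3=1 (all 1) -> maybe
Op 6: query ram -> checks bit1=1, bit2=0 (has a 0) -> no
Op 7: query bat -> checks bit1=1, bit3=1 (all 1) -> maybe
Op 8: query ram -> checks bit1=1, bit2=0 (has a 0) -> no
Op 9: insert jay -> sets bits 6 7 -> bits=010100110
Op 10: insert owl -> sets bits 3 5 -> bits=010101110
Op 11: query owl -> checks bit3=1, bit5=1 (all 1) -> maybe
Op 12: insert ram -> sets bits 1 2 -> bits=011101110
Query results in order: no no maybe no maybe no maybe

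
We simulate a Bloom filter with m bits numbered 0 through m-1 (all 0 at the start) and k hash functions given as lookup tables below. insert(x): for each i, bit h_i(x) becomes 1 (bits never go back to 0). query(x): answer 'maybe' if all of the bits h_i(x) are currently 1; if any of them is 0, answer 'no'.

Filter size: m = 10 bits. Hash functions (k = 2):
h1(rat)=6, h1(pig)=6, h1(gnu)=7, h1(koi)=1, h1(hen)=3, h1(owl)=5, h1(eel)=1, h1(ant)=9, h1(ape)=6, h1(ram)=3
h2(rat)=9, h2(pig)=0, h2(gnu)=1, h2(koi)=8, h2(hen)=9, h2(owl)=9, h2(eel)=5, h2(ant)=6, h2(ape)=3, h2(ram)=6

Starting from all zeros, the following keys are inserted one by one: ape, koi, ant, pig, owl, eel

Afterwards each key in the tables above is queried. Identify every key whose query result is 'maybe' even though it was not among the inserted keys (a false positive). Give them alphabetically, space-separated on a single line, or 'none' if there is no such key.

Answer: hen ram rat

Derivation:
Start: bits=0000000000
After insert 'ape': sets bits 3 6 -> bits=0001001000
After insert 'koi': sets bits 1 8 -> bits=0101001010
After insert 'ant': sets bits 6 9 -> bits=0101001011
After insert 'pig': sets bits 0 6 -> bits=1101001011
After insert 'owl': sets bits 5 9 -> bits=1101011011
After insert 'eel': sets bits 1 5 -> bits=1101011011
Not inserted: gnu hen ram rat — query each against bits=1101011011:
query gnu: checks bit1=1, bit7=0 (has a 0) -> no => not a false positive
query hen: checks bit3=1, bit9=1 (all 1) -> maybe => FALSE POSITIVE
query ram: checks bit3=1, bit6=1 (all 1) -> maybe => FALSE POSITIVE
query rat: checks bit6=1, bit9=1 (all 1) -> maybe => FALSE POSITIVE
False positives (alphabetical): hen ram rat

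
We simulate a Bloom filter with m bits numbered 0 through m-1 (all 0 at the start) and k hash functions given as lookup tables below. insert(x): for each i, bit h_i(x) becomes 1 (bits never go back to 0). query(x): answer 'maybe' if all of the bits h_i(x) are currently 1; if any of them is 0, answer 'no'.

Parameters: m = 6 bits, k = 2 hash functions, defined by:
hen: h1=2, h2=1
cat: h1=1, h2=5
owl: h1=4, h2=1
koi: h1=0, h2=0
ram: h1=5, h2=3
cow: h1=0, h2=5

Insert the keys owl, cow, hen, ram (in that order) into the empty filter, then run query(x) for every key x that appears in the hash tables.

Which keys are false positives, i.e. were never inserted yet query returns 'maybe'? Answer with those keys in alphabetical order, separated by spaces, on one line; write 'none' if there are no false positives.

Answer: cat koi

Derivation:
Start: bits=000000
After insert 'owl': sets bits 1 4 -> bits=010010
After insert 'cow': sets bits 0 5 -> bits=110011
After insert 'hen': sets bits 1 2 -> bits=111011
After insert 'ram': sets bits 3 5 -> bits=111111
Not inserted: cat koi — query each against bits=111111:
query cat: checks bit1=1, bit5=1 (all 1) -> maybe => FALSE POSITIVE
query koi: checks bit0=1 (all 1) -> maybe => FALSE POSITIVE
False positives (alphabetical): cat koi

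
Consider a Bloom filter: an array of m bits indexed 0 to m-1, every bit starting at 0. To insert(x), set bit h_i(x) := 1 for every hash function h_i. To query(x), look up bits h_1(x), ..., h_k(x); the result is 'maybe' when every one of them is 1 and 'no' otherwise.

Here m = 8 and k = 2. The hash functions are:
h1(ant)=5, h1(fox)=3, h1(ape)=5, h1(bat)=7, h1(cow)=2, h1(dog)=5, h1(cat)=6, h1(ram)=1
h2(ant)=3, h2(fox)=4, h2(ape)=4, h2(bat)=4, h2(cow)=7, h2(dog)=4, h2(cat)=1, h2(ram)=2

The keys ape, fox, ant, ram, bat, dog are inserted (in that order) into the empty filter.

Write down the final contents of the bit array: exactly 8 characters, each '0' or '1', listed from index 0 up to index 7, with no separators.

Start: bits=00000000
After insert 'ape': sets bits 4 5 -> bits=00001100
After insert 'fox': sets bits 3 4 -> bits=00011100
After insert 'ant': sets bits 3 5 -> bits=00011100
After insert 'ram': sets bits 1 2 -> bits=01111100
After insert 'bat': sets bits 4 7 -> bits=01111101
After insert 'dog': sets bits 4 5 -> bits=01111101

Answer: 01111101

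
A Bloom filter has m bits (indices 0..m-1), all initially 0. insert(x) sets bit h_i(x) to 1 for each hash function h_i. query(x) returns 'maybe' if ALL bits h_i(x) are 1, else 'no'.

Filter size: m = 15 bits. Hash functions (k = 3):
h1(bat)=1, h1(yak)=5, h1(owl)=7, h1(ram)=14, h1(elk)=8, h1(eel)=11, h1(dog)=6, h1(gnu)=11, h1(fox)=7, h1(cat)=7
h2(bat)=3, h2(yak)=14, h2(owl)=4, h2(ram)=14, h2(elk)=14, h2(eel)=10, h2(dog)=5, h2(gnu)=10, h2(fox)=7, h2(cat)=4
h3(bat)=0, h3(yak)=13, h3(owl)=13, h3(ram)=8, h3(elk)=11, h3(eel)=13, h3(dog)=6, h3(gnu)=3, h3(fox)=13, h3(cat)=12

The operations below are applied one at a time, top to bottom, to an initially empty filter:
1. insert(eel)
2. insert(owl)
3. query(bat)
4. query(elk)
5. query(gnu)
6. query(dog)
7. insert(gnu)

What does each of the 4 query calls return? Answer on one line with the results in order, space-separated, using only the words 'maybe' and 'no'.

Start: bits=000000000000000
Op 1: insert eel -> sets bits 10 11 13 -> bits=000000000011010
Op 2: insert owl -> sets bits 4 7 13 -> bits=000010010011010
Op 3: query bat -> checks bit0=0, bit1=0, bit3=0 (has a 0) -> no
Op 4: query elk -> checks bit8=0, bit11=1, bit14=0 (has a 0) -> no
Op 5: query gnu -> checks bit3=0, bit10=1, bit11=1 (has a 0) -> no
Op 6: query dog -> checks bit5=0, bit6=0 (has a 0) -> no
Op 7: insert gnu -> sets bits 3 10 11 -> bits=000110010011010
Query results in order: no no no no

Answer: no no no no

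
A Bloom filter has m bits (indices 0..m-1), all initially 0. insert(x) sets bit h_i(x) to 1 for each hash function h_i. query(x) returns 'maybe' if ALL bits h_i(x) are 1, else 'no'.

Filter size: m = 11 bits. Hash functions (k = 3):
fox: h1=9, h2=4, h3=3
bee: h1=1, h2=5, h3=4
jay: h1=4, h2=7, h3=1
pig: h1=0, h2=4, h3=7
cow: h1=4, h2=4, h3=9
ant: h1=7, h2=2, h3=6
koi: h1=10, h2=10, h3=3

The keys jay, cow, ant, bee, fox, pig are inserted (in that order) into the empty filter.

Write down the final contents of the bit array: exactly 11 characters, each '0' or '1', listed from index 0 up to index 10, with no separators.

Answer: 11111111010

Derivation:
Start: bits=00000000000
After insert 'jay': sets bits 1 4 7 -> bits=01001001000
After insert 'cow': sets bits 4 9 -> bits=01001001010
After insert 'ant': sets bits 2 6 7 -> bits=01101011010
After insert 'bee': sets bits 1 4 5 -> bits=01101111010
After insert 'fox': sets bits 3 4 9 -> bits=01111111010
After insert 'pig': sets bits 0 4 7 -> bits=11111111010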